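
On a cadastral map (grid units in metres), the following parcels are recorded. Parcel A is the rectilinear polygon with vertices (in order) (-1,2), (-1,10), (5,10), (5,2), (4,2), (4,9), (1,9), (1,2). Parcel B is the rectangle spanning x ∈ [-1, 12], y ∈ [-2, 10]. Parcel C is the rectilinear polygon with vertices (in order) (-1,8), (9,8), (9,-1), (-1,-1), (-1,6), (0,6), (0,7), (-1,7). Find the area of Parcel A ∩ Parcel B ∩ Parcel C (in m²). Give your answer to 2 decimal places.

17.00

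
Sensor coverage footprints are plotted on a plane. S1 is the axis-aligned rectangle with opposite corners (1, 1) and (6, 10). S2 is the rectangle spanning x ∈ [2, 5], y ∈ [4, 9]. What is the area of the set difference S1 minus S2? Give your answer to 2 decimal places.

30.00

|S1∩S2|: x∈[2,5], y∈[4,9] → 3·5 = 15.
|S1| = 45.
|S1 ∖ S2| = |S1| − |S1∩S2| = 45 − 15 = 30.00.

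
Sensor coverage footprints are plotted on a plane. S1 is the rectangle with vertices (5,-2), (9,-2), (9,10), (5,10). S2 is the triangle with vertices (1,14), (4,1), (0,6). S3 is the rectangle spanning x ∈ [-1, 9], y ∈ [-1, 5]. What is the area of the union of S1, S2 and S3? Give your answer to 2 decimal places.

97.95

By inclusion–exclusion:
Individual areas: |S1| = 48, |S2| = 18.5, |S3| = 60.
|S1∩S2| = 0.
|S1∩S3|: x∈[5,9], y∈[-1,5] → 4·6 = 24.
|S2∩S3| = 4.5538.
|S1∩S2∩S3| = 0.
|S1 ∪ S2 ∪ S3| = 126.5 − 28.5538 + 0 = 97.95.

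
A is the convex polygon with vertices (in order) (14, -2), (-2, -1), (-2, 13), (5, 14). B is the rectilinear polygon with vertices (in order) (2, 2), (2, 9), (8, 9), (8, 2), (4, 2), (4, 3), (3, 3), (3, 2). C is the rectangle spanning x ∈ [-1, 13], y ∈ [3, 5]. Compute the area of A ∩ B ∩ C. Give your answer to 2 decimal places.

The intersection is the polygon with vertices (8,3), (4,3), (3,3), (2,3), (2,5), (8,5).
By the shoelace formula its area is 12.00.

12.00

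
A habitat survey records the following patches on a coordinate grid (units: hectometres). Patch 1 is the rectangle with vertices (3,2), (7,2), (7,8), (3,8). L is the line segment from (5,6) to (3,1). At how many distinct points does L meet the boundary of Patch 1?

The segment meets the boundary at (3.4,2).

1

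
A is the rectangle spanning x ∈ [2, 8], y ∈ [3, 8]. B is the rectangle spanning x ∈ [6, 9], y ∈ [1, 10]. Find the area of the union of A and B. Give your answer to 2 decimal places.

By inclusion–exclusion:
Individual areas: |A| = 30, |B| = 27.
|A∩B|: x∈[6,8], y∈[3,8] → 2·5 = 10.
|A ∪ B| = 57 − 10 = 47.00.

47.00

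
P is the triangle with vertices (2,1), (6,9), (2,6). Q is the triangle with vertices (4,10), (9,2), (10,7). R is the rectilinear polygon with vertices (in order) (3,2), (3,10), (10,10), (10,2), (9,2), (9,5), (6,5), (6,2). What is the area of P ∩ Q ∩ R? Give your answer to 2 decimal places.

The intersection is the polygon with vertices (5.064,8.298), (6,9), (5.389,7.778).
By the shoelace formula its area is 0.36.

0.36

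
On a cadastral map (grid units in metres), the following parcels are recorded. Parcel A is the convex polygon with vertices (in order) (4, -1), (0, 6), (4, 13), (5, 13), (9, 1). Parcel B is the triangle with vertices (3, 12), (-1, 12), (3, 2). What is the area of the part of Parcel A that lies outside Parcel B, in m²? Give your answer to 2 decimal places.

|Parcel A| = 69, |Parcel A∩Parcel B| = 10.0662.
|Parcel A ∖ Parcel B| = |Parcel A| − |Parcel A∩Parcel B| = 69 − 10.0662 = 58.93.

58.93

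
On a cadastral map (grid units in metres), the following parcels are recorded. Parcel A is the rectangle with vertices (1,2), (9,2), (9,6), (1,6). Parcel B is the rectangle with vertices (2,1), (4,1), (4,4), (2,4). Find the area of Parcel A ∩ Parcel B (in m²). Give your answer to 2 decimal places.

|Parcel A∩Parcel B|: x∈[2,4], y∈[2,4] → 2·2 = 4.

4.00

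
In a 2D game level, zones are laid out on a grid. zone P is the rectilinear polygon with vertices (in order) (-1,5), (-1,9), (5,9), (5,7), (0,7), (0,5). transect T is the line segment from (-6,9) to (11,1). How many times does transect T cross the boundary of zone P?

The segment meets the boundary at (0,6.176), (-1,6.647).

2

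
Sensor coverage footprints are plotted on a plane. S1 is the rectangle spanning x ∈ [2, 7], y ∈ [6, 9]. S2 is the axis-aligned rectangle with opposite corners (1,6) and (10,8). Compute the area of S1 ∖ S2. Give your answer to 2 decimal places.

|S1∩S2|: x∈[2,7], y∈[6,8] → 5·2 = 10.
|S1| = 15.
|S1 ∖ S2| = |S1| − |S1∩S2| = 15 − 10 = 5.00.

5.00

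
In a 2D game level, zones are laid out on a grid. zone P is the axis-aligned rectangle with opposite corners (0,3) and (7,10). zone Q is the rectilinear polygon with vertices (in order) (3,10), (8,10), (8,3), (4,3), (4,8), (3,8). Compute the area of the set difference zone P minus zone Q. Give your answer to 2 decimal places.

|zone P| = 49, |zone P∩zone Q| = 23.
|zone P ∖ zone Q| = |zone P| − |zone P∩zone Q| = 49 − 23 = 26.00.

26.00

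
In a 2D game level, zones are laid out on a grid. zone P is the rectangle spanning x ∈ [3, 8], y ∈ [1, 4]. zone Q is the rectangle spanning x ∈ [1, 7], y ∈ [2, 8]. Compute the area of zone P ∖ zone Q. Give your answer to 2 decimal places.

7.00

|zone P∩zone Q|: x∈[3,7], y∈[2,4] → 4·2 = 8.
|zone P| = 15.
|zone P ∖ zone Q| = |zone P| − |zone P∩zone Q| = 15 − 8 = 7.00.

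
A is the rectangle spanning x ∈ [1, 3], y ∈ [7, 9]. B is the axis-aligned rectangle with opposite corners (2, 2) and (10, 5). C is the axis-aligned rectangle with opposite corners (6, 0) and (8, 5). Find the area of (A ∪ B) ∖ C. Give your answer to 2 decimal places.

|A ∪ B| = 28.
|(A ∪ B) ∩ C| = 6.
|(A ∪ B) ∖ C| = 28 − 6 = 22.00.

22.00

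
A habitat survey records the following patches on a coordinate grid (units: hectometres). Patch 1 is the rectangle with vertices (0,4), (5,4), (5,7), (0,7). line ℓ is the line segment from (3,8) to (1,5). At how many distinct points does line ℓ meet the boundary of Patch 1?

1

The segment meets the boundary at (2.333,7).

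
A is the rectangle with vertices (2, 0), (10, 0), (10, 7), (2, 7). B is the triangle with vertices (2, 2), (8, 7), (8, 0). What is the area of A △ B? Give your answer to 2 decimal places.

35.00

|A| = 56, |B| = 21, |A∩B| = 21.
|A △ B| = |A| + |B| − 2·|A∩B| = 56 + 21 − 42 = 35.00.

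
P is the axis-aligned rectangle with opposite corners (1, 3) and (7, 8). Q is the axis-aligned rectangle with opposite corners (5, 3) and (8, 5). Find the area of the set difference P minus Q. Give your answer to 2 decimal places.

26.00

|P∩Q|: x∈[5,7], y∈[3,5] → 2·2 = 4.
|P| = 30.
|P ∖ Q| = |P| − |P∩Q| = 30 − 4 = 26.00.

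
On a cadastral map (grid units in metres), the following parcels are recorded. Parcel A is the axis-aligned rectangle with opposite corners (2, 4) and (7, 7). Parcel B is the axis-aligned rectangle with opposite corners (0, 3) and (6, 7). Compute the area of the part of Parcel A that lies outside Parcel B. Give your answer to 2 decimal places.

|Parcel A∩Parcel B|: x∈[2,6], y∈[4,7] → 4·3 = 12.
|Parcel A| = 15.
|Parcel A ∖ Parcel B| = |Parcel A| − |Parcel A∩Parcel B| = 15 − 12 = 3.00.

3.00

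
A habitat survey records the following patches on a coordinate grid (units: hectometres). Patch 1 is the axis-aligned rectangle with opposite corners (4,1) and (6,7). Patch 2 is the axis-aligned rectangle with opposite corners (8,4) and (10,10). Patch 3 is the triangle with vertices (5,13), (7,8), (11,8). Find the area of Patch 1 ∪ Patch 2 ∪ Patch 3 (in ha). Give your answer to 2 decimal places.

By inclusion–exclusion:
Individual areas: |Patch 1| = 12, |Patch 2| = 12, |Patch 3| = 10.
|Patch 1∩Patch 2| = 0 (no overlap).
|Patch 1∩Patch 3| = 0.
|Patch 2∩Patch 3| = 3.1833.
|Patch 1∩Patch 2∩Patch 3| = 0.
|Patch 1 ∪ Patch 2 ∪ Patch 3| = 34 − 3.1833 + 0 = 30.82.

30.82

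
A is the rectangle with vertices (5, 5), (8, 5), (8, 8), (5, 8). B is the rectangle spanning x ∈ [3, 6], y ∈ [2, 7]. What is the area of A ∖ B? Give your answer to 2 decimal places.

|A∩B|: x∈[5,6], y∈[5,7] → 1·2 = 2.
|A| = 9.
|A ∖ B| = |A| − |A∩B| = 9 − 2 = 7.00.

7.00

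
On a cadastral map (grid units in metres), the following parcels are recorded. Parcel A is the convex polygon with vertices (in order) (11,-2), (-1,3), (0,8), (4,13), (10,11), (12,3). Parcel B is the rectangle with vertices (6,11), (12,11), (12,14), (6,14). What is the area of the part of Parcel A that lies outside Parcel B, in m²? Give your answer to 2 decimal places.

|Parcel A| = 127, |Parcel A∩Parcel B| = 2.6667.
|Parcel A ∖ Parcel B| = |Parcel A| − |Parcel A∩Parcel B| = 127 − 2.6667 = 124.33.

124.33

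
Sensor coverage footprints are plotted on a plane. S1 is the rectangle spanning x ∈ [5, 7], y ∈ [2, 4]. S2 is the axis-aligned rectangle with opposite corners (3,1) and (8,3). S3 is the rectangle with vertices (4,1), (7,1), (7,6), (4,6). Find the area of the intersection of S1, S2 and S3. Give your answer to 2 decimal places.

The intersection is the polygon with vertices (5,2), (5,3), (7,3), (7,2).
By the shoelace formula its area is 2.00.

2.00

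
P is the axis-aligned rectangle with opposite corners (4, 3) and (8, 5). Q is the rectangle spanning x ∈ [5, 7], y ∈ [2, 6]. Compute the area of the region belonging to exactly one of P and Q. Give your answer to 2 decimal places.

8.00

|P∩Q|: x∈[5,7], y∈[3,5] → 2·2 = 4.
|P △ Q| = |P| + |Q| − 2·|P∩Q| = 8 + 8 − 8 = 8.00.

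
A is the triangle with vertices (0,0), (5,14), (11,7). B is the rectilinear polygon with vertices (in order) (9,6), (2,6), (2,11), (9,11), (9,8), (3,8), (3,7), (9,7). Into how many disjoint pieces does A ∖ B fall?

2

A ∖ B splits into 2 disjoint pieces (area 31.4048, area 5.4643).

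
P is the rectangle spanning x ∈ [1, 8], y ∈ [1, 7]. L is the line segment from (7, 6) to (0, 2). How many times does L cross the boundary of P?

1

The segment meets the boundary at (1,2.571).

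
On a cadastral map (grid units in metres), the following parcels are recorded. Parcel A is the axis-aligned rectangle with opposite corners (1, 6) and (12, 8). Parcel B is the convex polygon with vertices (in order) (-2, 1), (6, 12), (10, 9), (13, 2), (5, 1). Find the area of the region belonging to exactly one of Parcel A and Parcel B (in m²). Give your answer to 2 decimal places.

|Parcel A| = 22, |Parcel B| = 91.5, |Parcel A∩Parcel B| = 16.987.
|Parcel A △ Parcel B| = |Parcel A| + |Parcel B| − 2·|Parcel A∩Parcel B| = 22 + 91.5 − 33.974 = 79.53.

79.53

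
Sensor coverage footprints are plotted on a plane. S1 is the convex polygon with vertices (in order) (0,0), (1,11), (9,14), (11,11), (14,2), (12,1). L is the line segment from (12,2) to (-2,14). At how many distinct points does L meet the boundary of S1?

The segment meets the boundary at (1.348,11.13).

1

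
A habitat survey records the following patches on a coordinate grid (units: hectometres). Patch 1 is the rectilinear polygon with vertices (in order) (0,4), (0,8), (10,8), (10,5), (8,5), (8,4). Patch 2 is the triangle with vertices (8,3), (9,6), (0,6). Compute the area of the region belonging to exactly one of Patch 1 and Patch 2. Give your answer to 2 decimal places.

28.50

|Patch 1| = 38, |Patch 2| = 13.5, |Patch 1∩Patch 2| = 11.5.
|Patch 1 △ Patch 2| = |Patch 1| + |Patch 2| − 2·|Patch 1∩Patch 2| = 38 + 13.5 − 23 = 28.50.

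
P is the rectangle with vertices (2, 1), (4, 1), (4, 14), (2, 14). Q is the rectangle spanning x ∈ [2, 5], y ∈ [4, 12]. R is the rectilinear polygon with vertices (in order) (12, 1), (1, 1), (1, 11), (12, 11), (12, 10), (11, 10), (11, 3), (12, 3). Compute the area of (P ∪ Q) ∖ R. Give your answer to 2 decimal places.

|P ∪ Q| = 34.
|(P ∪ Q) ∩ R| = 27.
|(P ∪ Q) ∖ R| = 34 − 27 = 7.00.

7.00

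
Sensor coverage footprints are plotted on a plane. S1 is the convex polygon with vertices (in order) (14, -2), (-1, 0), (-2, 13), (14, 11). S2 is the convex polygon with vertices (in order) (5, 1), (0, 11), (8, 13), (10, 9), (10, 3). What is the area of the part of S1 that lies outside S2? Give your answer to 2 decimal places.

|S1| = 200.5, |S1∩S2| = 75.5.
|S1 ∖ S2| = |S1| − |S1∩S2| = 200.5 − 75.5 = 125.00.

125.00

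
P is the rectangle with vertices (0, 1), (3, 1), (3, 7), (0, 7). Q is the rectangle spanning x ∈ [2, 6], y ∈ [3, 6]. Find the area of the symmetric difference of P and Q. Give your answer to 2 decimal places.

24.00

|P∩Q|: x∈[2,3], y∈[3,6] → 1·3 = 3.
|P △ Q| = |P| + |Q| − 2·|P∩Q| = 18 + 12 − 6 = 24.00.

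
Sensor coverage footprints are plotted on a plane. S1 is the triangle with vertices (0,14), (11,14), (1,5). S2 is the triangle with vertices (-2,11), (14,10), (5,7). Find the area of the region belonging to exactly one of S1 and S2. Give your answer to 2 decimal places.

|S1| = 49.5, |S2| = 28.5, |S1∩S2| = 12.1099.
|S1 △ S2| = |S1| + |S2| − 2·|S1∩S2| = 49.5 + 28.5 − 24.2198 = 53.78.

53.78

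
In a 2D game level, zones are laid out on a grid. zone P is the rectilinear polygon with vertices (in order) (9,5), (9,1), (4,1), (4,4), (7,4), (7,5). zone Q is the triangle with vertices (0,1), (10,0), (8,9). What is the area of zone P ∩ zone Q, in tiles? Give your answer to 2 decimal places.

The intersection is the polygon with vertices (9,1), (4,1), (4,4), (7,4), (7,5), (8.889,5), (9,4.5).
By the shoelace formula its area is 16.97.

16.97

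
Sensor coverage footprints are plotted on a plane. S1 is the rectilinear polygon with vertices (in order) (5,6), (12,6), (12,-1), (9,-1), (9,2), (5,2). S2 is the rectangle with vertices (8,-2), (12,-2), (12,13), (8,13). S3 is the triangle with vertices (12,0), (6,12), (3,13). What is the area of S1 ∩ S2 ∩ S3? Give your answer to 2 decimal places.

3.44

The intersection is the polygon with vertices (8,6), (9,6), (12,0), (8,5.778).
By the shoelace formula its area is 3.44.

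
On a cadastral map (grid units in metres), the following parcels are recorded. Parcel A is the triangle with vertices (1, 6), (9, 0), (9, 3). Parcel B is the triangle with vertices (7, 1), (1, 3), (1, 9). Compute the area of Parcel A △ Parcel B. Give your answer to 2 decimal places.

23.96

|Parcel A| = 12, |Parcel B| = 18, |Parcel A∩Parcel B| = 3.0186.
|Parcel A △ Parcel B| = |Parcel A| + |Parcel B| − 2·|Parcel A∩Parcel B| = 12 + 18 − 6.0373 = 23.96.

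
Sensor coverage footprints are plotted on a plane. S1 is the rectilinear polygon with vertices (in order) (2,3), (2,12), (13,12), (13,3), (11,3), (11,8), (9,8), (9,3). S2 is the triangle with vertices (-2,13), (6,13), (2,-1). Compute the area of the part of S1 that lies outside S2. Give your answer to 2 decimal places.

67.14

|S1| = 89, |S1∩S2| = 21.8571.
|S1 ∖ S2| = |S1| − |S1∩S2| = 89 − 21.8571 = 67.14.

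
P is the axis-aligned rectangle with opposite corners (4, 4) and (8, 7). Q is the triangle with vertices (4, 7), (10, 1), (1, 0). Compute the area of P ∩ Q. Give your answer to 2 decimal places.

The intersection is the polygon with vertices (4,4), (4,7), (7,4).
By the shoelace formula its area is 4.50.

4.50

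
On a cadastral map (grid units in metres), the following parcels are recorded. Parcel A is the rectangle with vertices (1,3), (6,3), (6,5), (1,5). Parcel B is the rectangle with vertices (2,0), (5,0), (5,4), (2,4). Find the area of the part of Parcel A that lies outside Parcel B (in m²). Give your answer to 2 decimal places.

|Parcel A∩Parcel B|: x∈[2,5], y∈[3,4] → 3·1 = 3.
|Parcel A| = 10.
|Parcel A ∖ Parcel B| = |Parcel A| − |Parcel A∩Parcel B| = 10 − 3 = 7.00.

7.00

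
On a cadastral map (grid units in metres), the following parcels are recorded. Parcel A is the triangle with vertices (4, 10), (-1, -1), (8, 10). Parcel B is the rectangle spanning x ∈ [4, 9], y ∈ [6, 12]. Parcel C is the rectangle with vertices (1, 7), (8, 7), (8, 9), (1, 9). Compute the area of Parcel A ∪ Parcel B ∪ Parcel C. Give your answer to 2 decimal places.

46.73

By inclusion–exclusion:
Individual areas: |Parcel A| = 22, |Parcel B| = 30, |Parcel C| = 14.
|Parcel A∩Parcel B| = 9.4545.
|Parcel A∩Parcel C| = 6.5455.
|Parcel B∩Parcel C|: x∈[4,8], y∈[7,9] → 4·2 = 8.
|Parcel A∩Parcel B∩Parcel C| = 4.7273.
|Parcel A ∪ Parcel B ∪ Parcel C| = 66 − 24 + 4.7273 = 46.73.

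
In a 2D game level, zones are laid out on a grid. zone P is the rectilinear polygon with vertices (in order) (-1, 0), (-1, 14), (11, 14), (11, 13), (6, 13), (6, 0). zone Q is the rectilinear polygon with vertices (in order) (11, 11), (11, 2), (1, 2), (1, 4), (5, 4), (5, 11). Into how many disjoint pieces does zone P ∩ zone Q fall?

1

zone P ∩ zone Q is a single connected region.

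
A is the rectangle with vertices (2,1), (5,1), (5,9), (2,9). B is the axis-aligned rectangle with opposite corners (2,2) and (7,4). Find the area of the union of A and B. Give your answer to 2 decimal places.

28.00

By inclusion–exclusion:
Individual areas: |A| = 24, |B| = 10.
|A∩B|: x∈[2,5], y∈[2,4] → 3·2 = 6.
|A ∪ B| = 34 − 6 = 28.00.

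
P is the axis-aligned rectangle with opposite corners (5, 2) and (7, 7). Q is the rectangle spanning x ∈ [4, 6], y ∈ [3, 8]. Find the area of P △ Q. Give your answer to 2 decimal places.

12.00

|P∩Q|: x∈[5,6], y∈[3,7] → 1·4 = 4.
|P △ Q| = |P| + |Q| − 2·|P∩Q| = 10 + 10 − 8 = 12.00.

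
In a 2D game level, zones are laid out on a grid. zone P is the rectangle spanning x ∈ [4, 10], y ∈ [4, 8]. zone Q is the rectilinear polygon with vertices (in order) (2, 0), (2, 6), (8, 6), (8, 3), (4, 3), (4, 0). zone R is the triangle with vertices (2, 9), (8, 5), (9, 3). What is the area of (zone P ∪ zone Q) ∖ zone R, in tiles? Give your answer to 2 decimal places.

|zone P ∪ zone Q| = 40.
|(zone P ∪ zone Q) ∩ zone R| = 3.2976.
|(zone P ∪ zone Q) ∖ zone R| = 40 − 3.2976 = 36.70.

36.70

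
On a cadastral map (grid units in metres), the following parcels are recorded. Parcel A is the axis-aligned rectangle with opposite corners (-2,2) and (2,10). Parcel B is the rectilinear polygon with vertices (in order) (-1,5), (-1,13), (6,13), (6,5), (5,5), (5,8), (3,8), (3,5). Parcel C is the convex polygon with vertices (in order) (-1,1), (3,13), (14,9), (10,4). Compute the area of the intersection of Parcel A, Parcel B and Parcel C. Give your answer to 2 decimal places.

The intersection is the polygon with vertices (2,5), (0.333,5), (2,10).
By the shoelace formula its area is 4.17.

4.17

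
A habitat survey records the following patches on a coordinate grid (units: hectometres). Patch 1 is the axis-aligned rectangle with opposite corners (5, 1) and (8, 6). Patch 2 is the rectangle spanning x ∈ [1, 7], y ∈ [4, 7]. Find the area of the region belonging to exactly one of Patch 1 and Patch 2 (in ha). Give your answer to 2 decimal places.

25.00

|Patch 1∩Patch 2|: x∈[5,7], y∈[4,6] → 2·2 = 4.
|Patch 1 △ Patch 2| = |Patch 1| + |Patch 2| − 2·|Patch 1∩Patch 2| = 15 + 18 − 8 = 25.00.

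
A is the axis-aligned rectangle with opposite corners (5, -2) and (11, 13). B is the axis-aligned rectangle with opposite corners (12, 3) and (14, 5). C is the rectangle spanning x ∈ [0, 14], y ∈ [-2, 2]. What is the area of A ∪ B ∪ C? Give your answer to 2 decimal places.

By inclusion–exclusion:
Individual areas: |A| = 90, |B| = 4, |C| = 56.
|A∩B| = 0 (no overlap).
|A∩C|: x∈[5,11], y∈[-2,2] → 6·4 = 24.
|B∩C| = 0 (no overlap).
|A∩B∩C| = 0.
|A ∪ B ∪ C| = 150 − 24 + 0 = 126.00.

126.00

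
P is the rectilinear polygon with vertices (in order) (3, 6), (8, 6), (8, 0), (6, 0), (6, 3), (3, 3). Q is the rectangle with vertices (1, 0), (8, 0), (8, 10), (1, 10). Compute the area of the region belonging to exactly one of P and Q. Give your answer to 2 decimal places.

49.00

|P| = 21, |Q| = 70, |P∩Q| = 21.
|P △ Q| = |P| + |Q| − 2·|P∩Q| = 21 + 70 − 42 = 49.00.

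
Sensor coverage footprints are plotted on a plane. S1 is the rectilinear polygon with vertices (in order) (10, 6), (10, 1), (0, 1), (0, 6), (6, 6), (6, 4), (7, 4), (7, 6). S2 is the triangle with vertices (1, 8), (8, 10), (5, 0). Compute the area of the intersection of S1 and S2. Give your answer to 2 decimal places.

13.00

The intersection is the polygon with vertices (4.5,1), (2,6), (6,6), (6,4), (6.2,4), (5.3,1).
By the shoelace formula its area is 13.00.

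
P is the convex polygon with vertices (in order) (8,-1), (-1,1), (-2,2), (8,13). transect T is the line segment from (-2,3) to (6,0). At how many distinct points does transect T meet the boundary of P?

1

The segment meets the boundary at (-1.322,2.746).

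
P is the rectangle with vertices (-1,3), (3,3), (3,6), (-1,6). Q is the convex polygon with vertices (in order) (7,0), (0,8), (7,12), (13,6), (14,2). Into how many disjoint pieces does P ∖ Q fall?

1

P ∖ Q is a single connected region.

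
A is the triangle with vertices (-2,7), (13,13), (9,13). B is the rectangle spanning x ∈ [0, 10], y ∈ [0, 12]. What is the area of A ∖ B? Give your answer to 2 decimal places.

|A| = 12, |A∩B| = 7.9924.
|A ∖ B| = |A| − |A∩B| = 12 − 7.9924 = 4.01.

4.01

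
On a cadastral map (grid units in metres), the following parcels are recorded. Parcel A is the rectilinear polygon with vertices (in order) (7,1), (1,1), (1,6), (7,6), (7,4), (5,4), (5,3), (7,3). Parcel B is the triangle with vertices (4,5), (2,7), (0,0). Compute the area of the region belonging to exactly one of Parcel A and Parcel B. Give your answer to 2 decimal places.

|Parcel A| = 28, |Parcel B| = 9, |Parcel A∩Parcel B| = 7.2321.
|Parcel A △ Parcel B| = |Parcel A| + |Parcel B| − 2·|Parcel A∩Parcel B| = 28 + 9 − 14.4643 = 22.54.

22.54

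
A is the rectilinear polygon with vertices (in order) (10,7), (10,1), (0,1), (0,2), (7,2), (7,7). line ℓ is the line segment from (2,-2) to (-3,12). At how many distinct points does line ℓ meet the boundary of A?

The segment meets the boundary at (0.571,2), (0.929,1).

2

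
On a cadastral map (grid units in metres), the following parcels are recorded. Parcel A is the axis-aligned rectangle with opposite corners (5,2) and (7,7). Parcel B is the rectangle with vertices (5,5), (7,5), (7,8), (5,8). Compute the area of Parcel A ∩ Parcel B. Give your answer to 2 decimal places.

4.00

|Parcel A∩Parcel B|: x∈[5,7], y∈[5,7] → 2·2 = 4.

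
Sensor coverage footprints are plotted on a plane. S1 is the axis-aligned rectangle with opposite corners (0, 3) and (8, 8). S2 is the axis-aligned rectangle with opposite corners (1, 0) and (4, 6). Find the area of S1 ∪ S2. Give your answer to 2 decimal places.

49.00

By inclusion–exclusion:
Individual areas: |S1| = 40, |S2| = 18.
|S1∩S2|: x∈[1,4], y∈[3,6] → 3·3 = 9.
|S1 ∪ S2| = 58 − 9 = 49.00.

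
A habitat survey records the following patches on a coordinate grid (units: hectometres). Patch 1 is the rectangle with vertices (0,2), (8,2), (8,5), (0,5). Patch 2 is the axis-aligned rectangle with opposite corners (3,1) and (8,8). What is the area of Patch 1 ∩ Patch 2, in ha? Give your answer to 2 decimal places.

15.00

|Patch 1∩Patch 2|: x∈[3,8], y∈[2,5] → 5·3 = 15.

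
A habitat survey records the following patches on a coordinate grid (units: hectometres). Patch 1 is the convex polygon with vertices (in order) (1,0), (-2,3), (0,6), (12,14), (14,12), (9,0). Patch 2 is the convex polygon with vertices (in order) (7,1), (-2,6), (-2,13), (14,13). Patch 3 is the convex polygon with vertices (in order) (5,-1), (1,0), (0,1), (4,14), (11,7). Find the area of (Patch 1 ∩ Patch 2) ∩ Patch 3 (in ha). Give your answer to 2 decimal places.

52.56

The region (Patch 1 ∩ Patch 2) ∩ Patch 3 is the polygon with vertices (7.2,10.8), (10.684,7.316), (8.75,4), (6.647,1.196), (1.022,4.321), (1.935,7.29).
By the shoelace formula its area is 52.56.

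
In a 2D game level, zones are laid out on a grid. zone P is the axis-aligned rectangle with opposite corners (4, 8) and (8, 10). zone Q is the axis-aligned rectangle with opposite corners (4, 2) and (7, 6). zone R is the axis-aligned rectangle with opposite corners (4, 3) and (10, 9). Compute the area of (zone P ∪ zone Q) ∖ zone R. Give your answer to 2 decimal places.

|zone P ∪ zone Q| = 20.
|(zone P ∪ zone Q) ∩ zone R| = 13.
|(zone P ∪ zone Q) ∖ zone R| = 20 − 13 = 7.00.

7.00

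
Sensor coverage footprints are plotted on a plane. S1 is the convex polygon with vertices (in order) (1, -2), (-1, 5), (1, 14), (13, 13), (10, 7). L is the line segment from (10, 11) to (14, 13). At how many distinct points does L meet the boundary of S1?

The segment meets the boundary at (12.667,12.333).

1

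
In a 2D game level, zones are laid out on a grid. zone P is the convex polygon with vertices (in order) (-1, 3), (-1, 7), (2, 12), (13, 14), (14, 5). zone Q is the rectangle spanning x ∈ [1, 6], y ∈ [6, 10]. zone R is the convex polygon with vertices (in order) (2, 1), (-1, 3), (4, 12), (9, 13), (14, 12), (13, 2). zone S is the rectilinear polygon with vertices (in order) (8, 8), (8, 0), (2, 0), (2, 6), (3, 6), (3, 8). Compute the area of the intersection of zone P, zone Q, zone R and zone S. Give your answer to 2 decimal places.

6.00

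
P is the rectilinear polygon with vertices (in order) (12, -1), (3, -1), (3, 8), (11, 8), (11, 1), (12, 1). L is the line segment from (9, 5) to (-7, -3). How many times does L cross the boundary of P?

1

The segment meets the boundary at (3,2).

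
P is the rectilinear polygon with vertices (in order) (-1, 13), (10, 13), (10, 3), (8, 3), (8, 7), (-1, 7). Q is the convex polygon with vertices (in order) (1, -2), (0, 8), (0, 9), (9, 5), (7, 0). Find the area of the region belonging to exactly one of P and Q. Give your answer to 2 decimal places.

123.26

|P| = 74, |Q| = 61, |P∩Q| = 5.8722.
|P △ Q| = |P| + |Q| − 2·|P∩Q| = 74 + 61 − 11.7444 = 123.26.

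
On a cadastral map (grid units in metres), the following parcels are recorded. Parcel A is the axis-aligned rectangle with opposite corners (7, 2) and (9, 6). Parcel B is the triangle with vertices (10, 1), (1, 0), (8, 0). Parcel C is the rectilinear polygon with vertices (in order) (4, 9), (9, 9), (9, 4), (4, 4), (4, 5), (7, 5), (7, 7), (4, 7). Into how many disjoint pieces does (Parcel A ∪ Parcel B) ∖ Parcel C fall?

(Parcel A ∪ Parcel B) ∖ Parcel C splits into 2 disjoint pieces (area 4, area 3.5).

2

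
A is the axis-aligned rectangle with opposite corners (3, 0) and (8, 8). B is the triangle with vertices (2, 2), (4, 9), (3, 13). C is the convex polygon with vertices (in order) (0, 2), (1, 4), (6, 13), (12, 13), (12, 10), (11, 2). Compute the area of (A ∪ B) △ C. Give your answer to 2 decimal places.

|A ∪ B| = 46.6071.
|(A ∪ B) ∩ C| = 32.5086.
|(A ∪ B) △ C| = 46.6071 + 95.5 − 65.0171 = 77.09.

77.09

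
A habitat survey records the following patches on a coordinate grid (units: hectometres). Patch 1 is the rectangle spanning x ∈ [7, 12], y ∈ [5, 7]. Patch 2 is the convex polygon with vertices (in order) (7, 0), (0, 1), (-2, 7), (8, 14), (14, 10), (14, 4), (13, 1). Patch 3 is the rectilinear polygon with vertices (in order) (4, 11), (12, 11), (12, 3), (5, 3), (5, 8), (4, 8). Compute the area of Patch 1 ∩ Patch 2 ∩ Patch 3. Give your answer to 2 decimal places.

The intersection is the polygon with vertices (7,7), (12,7), (12,5), (7,5).
By the shoelace formula its area is 10.00.

10.00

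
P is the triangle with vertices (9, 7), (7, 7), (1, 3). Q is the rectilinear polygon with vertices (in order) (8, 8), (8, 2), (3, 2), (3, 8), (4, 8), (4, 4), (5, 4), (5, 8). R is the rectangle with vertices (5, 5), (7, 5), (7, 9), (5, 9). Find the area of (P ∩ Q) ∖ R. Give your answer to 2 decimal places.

|P ∩ Q| = 2.8333.
|(P ∩ Q) ∩ R| = 1.6667.
|(P ∩ Q) ∖ R| = 2.8333 − 1.6667 = 1.17.

1.17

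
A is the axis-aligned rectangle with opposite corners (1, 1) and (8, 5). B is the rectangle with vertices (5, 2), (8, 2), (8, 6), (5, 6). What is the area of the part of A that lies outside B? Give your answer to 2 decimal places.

|A∩B|: x∈[5,8], y∈[2,5] → 3·3 = 9.
|A| = 28.
|A ∖ B| = |A| − |A∩B| = 28 − 9 = 19.00.

19.00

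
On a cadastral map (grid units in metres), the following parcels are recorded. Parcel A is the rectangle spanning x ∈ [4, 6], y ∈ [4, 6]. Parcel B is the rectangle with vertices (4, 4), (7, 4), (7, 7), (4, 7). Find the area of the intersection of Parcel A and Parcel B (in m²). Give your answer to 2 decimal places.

4.00

|Parcel A∩Parcel B|: x∈[4,6], y∈[4,6] → 2·2 = 4.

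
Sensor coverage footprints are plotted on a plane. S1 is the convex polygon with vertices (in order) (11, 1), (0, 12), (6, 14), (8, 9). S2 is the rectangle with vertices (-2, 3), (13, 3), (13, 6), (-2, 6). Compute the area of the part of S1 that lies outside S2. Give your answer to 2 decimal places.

|S1| = 44.5, |S1∩S2| = 6.5625.
|S1 ∖ S2| = |S1| − |S1∩S2| = 44.5 − 6.5625 = 37.94.

37.94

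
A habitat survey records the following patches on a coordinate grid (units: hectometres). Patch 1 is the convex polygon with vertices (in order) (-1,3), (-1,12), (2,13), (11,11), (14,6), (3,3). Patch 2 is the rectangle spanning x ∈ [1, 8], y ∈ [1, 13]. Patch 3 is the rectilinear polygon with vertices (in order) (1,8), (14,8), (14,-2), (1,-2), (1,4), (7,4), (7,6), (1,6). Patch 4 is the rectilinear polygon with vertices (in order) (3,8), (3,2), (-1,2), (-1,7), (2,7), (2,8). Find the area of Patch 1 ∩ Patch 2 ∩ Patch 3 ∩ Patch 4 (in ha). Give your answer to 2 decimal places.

5.00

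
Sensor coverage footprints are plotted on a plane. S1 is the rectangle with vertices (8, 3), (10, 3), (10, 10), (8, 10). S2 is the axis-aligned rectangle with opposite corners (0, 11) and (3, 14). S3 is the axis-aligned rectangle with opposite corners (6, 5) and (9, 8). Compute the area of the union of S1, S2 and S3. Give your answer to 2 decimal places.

29.00

By inclusion–exclusion:
Individual areas: |S1| = 14, |S2| = 9, |S3| = 9.
|S1∩S2| = 0 (no overlap).
|S1∩S3|: x∈[8,9], y∈[5,8] → 1·3 = 3.
|S2∩S3| = 0 (no overlap).
|S1∩S2∩S3| = 0.
|S1 ∪ S2 ∪ S3| = 32 − 3 + 0 = 29.00.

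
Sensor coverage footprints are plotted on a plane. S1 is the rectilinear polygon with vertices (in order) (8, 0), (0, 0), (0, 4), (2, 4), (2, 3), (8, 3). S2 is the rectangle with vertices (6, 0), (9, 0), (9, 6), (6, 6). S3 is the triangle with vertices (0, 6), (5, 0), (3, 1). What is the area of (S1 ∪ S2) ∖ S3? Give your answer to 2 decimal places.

35.12

|S1 ∪ S2| = 38.
|(S1 ∪ S2) ∩ S3| = 2.8833.
|(S1 ∪ S2) ∖ S3| = 38 − 2.8833 = 35.12.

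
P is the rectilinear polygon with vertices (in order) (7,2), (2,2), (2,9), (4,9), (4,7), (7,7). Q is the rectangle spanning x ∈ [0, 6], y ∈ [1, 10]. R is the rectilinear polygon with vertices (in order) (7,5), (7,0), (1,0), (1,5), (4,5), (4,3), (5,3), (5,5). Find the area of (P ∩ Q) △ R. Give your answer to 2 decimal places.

|P ∩ Q| = 24.
|(P ∩ Q) ∩ R| = 10.
|(P ∩ Q) △ R| = 24 + 28 − 20 = 32.00.

32.00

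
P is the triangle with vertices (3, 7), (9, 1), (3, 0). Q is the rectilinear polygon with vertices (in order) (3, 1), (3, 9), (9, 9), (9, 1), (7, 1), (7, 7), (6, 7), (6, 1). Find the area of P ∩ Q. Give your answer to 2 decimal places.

15.50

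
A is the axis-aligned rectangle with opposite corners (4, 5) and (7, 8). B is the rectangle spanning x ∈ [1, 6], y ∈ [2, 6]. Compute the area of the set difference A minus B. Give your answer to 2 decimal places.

|A∩B|: x∈[4,6], y∈[5,6] → 2·1 = 2.
|A| = 9.
|A ∖ B| = |A| − |A∩B| = 9 − 2 = 7.00.

7.00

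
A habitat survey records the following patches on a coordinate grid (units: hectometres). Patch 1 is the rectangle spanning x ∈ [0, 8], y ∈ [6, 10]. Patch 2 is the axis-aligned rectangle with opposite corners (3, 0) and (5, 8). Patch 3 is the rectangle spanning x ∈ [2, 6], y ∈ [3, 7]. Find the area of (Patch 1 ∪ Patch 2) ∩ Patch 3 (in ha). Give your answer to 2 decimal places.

The region (Patch 1 ∪ Patch 2) ∩ Patch 3 is the polygon with vertices (5,6), (5,3), (3,3), (3,6), (2,6), (2,7), (6,7), (6,6).
By the shoelace formula its area is 10.00.

10.00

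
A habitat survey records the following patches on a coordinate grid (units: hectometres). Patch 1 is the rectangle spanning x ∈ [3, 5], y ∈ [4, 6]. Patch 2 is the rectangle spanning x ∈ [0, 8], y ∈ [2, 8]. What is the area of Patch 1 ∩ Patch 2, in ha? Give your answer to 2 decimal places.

4.00

|Patch 1∩Patch 2|: x∈[3,5], y∈[4,6] → 2·2 = 4.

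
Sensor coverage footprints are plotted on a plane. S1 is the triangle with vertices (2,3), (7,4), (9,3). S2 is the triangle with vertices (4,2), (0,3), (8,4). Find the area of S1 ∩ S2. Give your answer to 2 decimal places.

The intersection is the polygon with vertices (5.333,3.667), (7.2,3.9), (7.5,3.75), (6,3), (2,3).
By the shoelace formula its area is 2.26.

2.26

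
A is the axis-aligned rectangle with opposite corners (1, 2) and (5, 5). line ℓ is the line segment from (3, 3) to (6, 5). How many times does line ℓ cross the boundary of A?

The segment meets the boundary at (5,4.333).

1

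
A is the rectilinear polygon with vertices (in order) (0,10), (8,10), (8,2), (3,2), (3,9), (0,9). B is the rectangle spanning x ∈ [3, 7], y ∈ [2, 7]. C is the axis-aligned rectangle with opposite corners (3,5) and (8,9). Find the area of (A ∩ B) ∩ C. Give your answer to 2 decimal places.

The region (A ∩ B) ∩ C is the polygon with vertices (3,7), (7,7), (7,5), (3,5).
By the shoelace formula its area is 8.00.

8.00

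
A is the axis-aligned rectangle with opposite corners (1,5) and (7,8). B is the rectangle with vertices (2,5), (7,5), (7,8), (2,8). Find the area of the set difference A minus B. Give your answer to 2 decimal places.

3.00

|A∩B|: x∈[2,7], y∈[5,8] → 5·3 = 15.
|A| = 18.
|A ∖ B| = |A| − |A∩B| = 18 − 15 = 3.00.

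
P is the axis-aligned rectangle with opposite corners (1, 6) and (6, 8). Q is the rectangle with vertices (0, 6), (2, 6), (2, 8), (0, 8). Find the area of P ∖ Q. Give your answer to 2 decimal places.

|P∩Q|: x∈[1,2], y∈[6,8] → 1·2 = 2.
|P| = 10.
|P ∖ Q| = |P| − |P∩Q| = 10 − 2 = 8.00.

8.00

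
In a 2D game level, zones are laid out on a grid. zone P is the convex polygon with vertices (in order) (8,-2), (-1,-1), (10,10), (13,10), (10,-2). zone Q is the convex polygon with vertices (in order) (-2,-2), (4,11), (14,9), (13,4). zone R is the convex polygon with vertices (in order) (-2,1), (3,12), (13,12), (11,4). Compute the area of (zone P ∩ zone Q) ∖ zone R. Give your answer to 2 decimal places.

|zone P ∩ zone Q| = 55.9073.
|(zone P ∩ zone Q) ∩ zone R| = 34.7667.
|(zone P ∩ zone Q) ∖ zone R| = 55.9073 − 34.7667 = 21.14.

21.14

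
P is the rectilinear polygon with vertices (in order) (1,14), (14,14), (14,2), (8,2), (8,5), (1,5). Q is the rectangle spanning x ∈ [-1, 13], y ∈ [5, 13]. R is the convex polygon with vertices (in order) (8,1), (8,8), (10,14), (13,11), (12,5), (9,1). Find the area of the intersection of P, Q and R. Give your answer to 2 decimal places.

The intersection is the polygon with vertices (11,13), (13,11), (12,5), (8,5), (8,8), (9.667,13).
By the shoelace formula its area is 30.83.

30.83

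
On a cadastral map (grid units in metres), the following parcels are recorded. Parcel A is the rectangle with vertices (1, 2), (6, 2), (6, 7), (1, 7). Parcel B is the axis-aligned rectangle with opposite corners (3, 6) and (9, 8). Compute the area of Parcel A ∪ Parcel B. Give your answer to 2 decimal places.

34.00

By inclusion–exclusion:
Individual areas: |Parcel A| = 25, |Parcel B| = 12.
|Parcel A∩Parcel B|: x∈[3,6], y∈[6,7] → 3·1 = 3.
|Parcel A ∪ Parcel B| = 37 − 3 = 34.00.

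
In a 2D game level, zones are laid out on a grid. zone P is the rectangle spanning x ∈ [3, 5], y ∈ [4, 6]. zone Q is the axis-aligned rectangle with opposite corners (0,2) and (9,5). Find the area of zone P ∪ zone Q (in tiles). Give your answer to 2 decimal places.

29.00

By inclusion–exclusion:
Individual areas: |zone P| = 4, |zone Q| = 27.
|zone P∩zone Q|: x∈[3,5], y∈[4,5] → 2·1 = 2.
|zone P ∪ zone Q| = 31 − 2 = 29.00.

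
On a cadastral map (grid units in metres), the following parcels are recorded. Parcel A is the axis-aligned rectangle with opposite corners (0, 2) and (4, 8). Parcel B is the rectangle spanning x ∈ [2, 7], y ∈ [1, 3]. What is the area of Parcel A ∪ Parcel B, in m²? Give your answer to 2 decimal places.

By inclusion–exclusion:
Individual areas: |Parcel A| = 24, |Parcel B| = 10.
|Parcel A∩Parcel B|: x∈[2,4], y∈[2,3] → 2·1 = 2.
|Parcel A ∪ Parcel B| = 34 − 2 = 32.00.

32.00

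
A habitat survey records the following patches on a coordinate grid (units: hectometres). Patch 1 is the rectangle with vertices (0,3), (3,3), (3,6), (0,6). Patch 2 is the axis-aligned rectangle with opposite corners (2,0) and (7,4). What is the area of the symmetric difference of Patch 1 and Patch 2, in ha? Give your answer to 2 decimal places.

27.00

|Patch 1∩Patch 2|: x∈[2,3], y∈[3,4] → 1·1 = 1.
|Patch 1 △ Patch 2| = |Patch 1| + |Patch 2| − 2·|Patch 1∩Patch 2| = 9 + 20 − 2 = 27.00.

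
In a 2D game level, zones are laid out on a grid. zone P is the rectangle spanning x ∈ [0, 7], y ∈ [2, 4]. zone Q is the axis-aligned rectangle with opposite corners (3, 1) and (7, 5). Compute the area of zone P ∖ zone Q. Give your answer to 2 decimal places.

6.00

|zone P∩zone Q|: x∈[3,7], y∈[2,4] → 4·2 = 8.
|zone P| = 14.
|zone P ∖ zone Q| = |zone P| − |zone P∩zone Q| = 14 − 8 = 6.00.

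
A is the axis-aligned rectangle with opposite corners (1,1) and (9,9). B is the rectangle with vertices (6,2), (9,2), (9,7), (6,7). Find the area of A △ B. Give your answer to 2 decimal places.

49.00

|A∩B|: x∈[6,9], y∈[2,7] → 3·5 = 15.
|A △ B| = |A| + |B| − 2·|A∩B| = 64 + 15 − 30 = 49.00.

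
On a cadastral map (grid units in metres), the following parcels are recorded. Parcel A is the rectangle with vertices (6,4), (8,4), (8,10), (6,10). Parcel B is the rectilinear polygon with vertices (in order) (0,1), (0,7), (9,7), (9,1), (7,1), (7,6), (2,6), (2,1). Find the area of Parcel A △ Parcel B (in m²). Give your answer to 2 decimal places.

|Parcel A| = 12, |Parcel B| = 29, |Parcel A∩Parcel B| = 4.
|Parcel A △ Parcel B| = |Parcel A| + |Parcel B| − 2·|Parcel A∩Parcel B| = 12 + 29 − 8 = 33.00.

33.00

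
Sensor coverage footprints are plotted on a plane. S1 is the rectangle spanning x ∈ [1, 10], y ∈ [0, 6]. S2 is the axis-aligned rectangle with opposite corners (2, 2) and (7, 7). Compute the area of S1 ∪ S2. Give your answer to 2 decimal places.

59.00

By inclusion–exclusion:
Individual areas: |S1| = 54, |S2| = 25.
|S1∩S2|: x∈[2,7], y∈[2,6] → 5·4 = 20.
|S1 ∪ S2| = 79 − 20 = 59.00.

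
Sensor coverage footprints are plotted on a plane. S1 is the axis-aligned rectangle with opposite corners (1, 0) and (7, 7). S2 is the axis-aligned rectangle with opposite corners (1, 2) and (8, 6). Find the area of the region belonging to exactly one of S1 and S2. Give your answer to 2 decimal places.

|S1∩S2|: x∈[1,7], y∈[2,6] → 6·4 = 24.
|S1 △ S2| = |S1| + |S2| − 2·|S1∩S2| = 42 + 28 − 48 = 22.00.

22.00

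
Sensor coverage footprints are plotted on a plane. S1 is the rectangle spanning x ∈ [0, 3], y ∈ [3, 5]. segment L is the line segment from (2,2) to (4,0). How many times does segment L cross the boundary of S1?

The segment lies entirely outside S1 and never meets its boundary.

0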